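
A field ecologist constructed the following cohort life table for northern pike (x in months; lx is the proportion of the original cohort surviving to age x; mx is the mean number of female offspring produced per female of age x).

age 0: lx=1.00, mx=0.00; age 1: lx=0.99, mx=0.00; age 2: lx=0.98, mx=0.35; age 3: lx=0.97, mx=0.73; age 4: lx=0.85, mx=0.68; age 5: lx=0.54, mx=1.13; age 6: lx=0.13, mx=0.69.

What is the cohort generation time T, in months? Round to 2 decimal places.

3.74

lx·mx: 0, 0, 0.343, 0.7081, 0.578, 0.6102, 0.0897 → R0 = 2.329
x·lx·mx: 0, 0, 0.686, 2.1243, 2.312, 3.051, 0.5382 → Σ = 8.7115
T = 8.7115 / 2.329 = 3.740447… → 3.74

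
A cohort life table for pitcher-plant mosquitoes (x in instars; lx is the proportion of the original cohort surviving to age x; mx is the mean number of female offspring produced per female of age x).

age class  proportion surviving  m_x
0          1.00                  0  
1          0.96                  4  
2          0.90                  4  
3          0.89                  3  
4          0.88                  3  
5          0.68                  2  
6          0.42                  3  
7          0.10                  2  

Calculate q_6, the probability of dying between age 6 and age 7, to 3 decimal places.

q_6 = (l_6 − l_7) / l_6 = (0.42 − 0.1) / 0.42
     = 0.32 / 0.42 = 0.761905… → 0.762

0.762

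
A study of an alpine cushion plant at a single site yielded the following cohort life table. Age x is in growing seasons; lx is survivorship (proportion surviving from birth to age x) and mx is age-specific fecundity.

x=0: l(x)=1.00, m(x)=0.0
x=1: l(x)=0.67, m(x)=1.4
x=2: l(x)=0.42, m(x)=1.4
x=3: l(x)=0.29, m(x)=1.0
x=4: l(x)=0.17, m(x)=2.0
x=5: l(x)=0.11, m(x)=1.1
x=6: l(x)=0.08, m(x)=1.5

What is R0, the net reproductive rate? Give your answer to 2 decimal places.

lx·mx by age: 0, 0.938, 0.588, 0.29, 0.34, 0.121, 0.12
R0 = Σ lx·mx = 2.397 → 2.40

2.40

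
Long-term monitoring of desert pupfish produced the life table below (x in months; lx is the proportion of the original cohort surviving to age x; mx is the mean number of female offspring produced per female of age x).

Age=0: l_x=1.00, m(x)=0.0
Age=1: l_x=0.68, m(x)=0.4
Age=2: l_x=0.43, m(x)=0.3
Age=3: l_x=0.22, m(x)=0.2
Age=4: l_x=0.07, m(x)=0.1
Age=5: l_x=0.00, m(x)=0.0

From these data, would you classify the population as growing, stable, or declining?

declining

R0 = Σ lx·mx = 0 + 0.272 + 0.129 + 0.044 + 0.007 + 0 = 0.452
R0 < 1, so the population is declining.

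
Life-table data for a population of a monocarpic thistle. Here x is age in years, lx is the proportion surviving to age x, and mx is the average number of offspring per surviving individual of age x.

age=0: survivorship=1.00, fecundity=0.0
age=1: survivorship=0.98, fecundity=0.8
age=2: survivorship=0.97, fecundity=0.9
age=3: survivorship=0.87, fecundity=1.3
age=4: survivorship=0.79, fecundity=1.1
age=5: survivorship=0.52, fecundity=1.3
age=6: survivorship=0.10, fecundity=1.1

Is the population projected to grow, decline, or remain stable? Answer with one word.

growing

R0 = Σ lx·mx = 0 + 0.784 + 0.873 + 1.131 + 0.869 + 0.676 + 0.11 = 4.443
R0 > 1, so the population is growing.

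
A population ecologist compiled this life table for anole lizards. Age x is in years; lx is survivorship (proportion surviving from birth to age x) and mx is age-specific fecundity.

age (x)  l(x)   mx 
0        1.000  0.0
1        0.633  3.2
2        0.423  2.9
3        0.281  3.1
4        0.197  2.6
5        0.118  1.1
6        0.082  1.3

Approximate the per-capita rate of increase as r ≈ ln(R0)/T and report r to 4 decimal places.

0.7397

R0 = Σ lx·mx = 0 + 2.0256 + 1.2267 + 0.8711 + 0.5122 + 0.1298 + 0.1066 = 4.872
Σ x·lx·mx = 10.4297; T = 10.4297/4.872 = 2.14074…
r ≈ ln(R0)/T = ln(4.872)/2.14074… = 0.739699… → 0.7397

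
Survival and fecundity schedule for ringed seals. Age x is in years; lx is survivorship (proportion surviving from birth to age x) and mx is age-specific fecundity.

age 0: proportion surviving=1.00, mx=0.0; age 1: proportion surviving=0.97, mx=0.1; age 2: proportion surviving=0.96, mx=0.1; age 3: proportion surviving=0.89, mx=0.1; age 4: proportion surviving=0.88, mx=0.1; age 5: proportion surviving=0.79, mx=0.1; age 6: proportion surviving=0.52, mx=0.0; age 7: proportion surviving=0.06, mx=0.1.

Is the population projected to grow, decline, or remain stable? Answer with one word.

R0 = Σ lx·mx = 0 + 0.097 + 0.096 + 0.089 + 0.088 + 0.079 + 0 + 0.006 = 0.455
R0 < 1, so the population is declining.

declining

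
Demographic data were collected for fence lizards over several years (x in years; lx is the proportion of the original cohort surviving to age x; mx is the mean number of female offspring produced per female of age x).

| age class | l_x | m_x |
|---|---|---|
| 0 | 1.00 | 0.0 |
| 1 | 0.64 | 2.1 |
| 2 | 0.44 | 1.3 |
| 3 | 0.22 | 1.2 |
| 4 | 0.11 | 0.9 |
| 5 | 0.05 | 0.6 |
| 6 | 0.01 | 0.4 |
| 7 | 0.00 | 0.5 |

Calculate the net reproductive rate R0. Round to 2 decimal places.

2.31

lx·mx by age: 0, 1.344, 0.572, 0.264, 0.099, 0.03, 0.004, 0
R0 = Σ lx·mx = 2.313 → 2.31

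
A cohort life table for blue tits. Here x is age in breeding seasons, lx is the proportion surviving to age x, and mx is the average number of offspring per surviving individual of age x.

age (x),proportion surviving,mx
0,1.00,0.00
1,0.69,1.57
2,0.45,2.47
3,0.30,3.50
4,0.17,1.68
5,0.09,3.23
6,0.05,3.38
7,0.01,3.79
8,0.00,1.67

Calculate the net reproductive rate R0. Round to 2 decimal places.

4.03

lx·mx by age: 0, 1.0833, 1.1115, 1.05, 0.2856, 0.2907, 0.169, 0.0379, 0
R0 = Σ lx·mx = 4.028 → 4.03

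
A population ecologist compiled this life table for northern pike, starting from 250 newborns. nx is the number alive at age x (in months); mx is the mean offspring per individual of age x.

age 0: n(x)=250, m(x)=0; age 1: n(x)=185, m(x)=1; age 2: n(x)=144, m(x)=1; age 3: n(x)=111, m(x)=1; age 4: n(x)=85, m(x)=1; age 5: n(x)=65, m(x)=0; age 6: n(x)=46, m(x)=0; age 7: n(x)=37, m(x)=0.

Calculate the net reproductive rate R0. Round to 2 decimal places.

2.10

lx = nx/n0 = nx/250: 1, 0.74, 0.576, 0.444, 0.34, 0.26, 0.184, 0.148
lx·mx by age: 0, 0.74, 0.576, 0.444, 0.34, 0, 0, 0
R0 = Σ lx·mx = 2.1 → 2.10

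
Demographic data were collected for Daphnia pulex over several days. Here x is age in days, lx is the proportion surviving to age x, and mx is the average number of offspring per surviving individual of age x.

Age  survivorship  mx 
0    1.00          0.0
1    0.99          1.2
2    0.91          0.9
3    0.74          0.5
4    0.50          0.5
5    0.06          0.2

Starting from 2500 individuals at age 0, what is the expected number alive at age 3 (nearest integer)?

Expected survivors = N0 · l_3 = 2500 × 0.74 = 1850 → 1850

1850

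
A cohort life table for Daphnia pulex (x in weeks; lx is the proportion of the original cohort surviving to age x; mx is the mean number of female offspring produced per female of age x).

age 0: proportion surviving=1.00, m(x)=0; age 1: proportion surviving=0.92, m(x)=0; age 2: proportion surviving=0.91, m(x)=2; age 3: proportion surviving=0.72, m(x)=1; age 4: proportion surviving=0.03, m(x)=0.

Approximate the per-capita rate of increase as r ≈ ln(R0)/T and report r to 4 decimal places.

0.4082

R0 = Σ lx·mx = 0 + 0 + 1.82 + 0.72 + 0 = 2.54
Σ x·lx·mx = 5.8; T = 5.8/2.54 = 2.28346…
r ≈ ln(R0)/T = ln(2.54)/2.28346… = 0.408224… → 0.4082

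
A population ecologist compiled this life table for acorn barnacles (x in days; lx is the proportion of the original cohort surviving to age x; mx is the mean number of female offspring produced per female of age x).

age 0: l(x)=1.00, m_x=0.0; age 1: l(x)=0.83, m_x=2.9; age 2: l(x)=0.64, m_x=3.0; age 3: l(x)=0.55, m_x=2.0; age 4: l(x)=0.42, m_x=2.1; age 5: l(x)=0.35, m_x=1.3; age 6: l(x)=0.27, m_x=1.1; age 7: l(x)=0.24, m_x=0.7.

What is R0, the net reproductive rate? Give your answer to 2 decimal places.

7.23

lx·mx by age: 0, 2.407, 1.92, 1.1, 0.882, 0.455, 0.297, 0.168
R0 = Σ lx·mx = 7.229 → 7.23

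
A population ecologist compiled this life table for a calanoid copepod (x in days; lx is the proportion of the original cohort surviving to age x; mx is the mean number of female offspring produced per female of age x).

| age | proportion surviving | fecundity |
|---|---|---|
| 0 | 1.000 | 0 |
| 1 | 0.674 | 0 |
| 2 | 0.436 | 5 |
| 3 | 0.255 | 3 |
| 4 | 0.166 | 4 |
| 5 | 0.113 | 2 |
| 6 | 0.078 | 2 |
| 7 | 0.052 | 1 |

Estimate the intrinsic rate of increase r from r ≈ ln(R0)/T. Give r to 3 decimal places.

0.481

R0 = Σ lx·mx = 0 + 0 + 2.18 + 0.765 + 0.664 + 0.226 + 0.156 + 0.052 = 4.043
Σ x·lx·mx = 11.741; T = 11.741/4.043 = 2.90403…
r ≈ ln(R0)/T = ln(4.043)/2.90403… = 0.48105… → 0.481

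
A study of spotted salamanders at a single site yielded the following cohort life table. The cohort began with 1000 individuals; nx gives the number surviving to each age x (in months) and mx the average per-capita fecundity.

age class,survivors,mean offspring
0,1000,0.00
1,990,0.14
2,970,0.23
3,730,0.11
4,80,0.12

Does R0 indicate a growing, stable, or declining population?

lx = nx/n0 = nx/1000: 1, 0.99, 0.97, 0.73, 0.08
R0 = Σ lx·mx = 0 + 0.1386 + 0.2231 + 0.0803 + 0.0096 = 0.4516
R0 < 1, so the population is declining.

declining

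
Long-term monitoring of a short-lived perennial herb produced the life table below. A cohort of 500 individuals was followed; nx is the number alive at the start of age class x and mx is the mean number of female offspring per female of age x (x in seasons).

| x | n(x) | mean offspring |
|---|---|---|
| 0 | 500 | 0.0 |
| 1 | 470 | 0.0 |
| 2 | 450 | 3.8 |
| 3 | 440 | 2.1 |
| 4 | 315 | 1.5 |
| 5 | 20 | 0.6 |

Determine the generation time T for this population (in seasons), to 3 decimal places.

lx = nx/n0 = nx/500: 1, 0.94, 0.9, 0.88, 0.63, 0.04
lx·mx: 0, 0, 3.42, 1.848, 0.945, 0.024 → R0 = 6.237
x·lx·mx: 0, 0, 6.84, 5.544, 3.78, 0.12 → Σ = 16.284
T = 16.284 / 6.237 = 2.610871… → 2.611

2.611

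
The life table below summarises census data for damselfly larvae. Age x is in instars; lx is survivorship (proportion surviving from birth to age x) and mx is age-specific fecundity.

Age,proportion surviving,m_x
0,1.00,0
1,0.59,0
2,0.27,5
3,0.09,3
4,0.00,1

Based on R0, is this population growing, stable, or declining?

growing

R0 = Σ lx·mx = 0 + 0 + 1.35 + 0.27 + 0 = 1.62
R0 > 1, so the population is growing.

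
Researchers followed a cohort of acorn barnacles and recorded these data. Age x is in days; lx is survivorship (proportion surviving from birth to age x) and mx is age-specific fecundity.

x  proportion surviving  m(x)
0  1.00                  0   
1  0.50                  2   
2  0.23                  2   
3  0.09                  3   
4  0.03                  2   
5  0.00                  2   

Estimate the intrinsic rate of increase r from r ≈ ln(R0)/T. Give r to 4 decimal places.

R0 = Σ lx·mx = 0 + 1 + 0.46 + 0.27 + 0.06 + 0 = 1.79
Σ x·lx·mx = 2.97; T = 2.97/1.79 = 1.65922…
r ≈ ln(R0)/T = ln(1.79)/1.65922… = 0.350898… → 0.3509

0.3509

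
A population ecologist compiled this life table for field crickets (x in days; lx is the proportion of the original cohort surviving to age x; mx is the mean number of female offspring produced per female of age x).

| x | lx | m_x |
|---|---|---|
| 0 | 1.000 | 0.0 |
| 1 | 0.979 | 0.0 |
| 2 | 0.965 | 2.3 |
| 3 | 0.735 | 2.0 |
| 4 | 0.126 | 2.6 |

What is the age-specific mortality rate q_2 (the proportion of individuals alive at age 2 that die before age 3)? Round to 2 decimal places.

q_2 = (l_2 − l_3) / l_2 = (0.965 − 0.735) / 0.965
     = 0.23 / 0.965 = 0.238342… → 0.24

0.24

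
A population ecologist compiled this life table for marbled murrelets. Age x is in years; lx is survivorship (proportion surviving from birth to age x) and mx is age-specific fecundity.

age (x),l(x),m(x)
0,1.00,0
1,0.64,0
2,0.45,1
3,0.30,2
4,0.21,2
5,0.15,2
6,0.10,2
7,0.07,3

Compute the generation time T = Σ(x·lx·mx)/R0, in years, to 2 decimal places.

3.92

lx·mx: 0, 0, 0.45, 0.6, 0.42, 0.3, 0.2, 0.21 → R0 = 2.18
x·lx·mx: 0, 0, 0.9, 1.8, 1.68, 1.5, 1.2, 1.47 → Σ = 8.55
T = 8.55 / 2.18 = 3.922018… → 3.92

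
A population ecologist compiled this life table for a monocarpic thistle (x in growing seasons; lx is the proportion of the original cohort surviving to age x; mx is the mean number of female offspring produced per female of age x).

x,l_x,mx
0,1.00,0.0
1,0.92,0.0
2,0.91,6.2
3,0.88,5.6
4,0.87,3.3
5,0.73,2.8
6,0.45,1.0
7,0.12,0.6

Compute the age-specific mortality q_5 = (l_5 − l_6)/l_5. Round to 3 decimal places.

0.384

q_5 = (l_5 − l_6) / l_5 = (0.73 − 0.45) / 0.73
     = 0.28 / 0.73 = 0.383562… → 0.384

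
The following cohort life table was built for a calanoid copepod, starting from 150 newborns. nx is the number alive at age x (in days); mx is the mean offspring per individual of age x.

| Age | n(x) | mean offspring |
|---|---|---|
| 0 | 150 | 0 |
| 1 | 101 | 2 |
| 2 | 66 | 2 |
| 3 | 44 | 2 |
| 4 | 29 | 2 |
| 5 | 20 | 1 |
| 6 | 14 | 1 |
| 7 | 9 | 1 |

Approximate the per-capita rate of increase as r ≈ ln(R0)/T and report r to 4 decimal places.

0.5403

lx = nx/n0 = nx/150: 1, 0.67333…, 0.44, 0.29333…, 0.19333…, 0.13333…, 0.09333…, 0.06
R0 = Σ lx·mx = 0 + 1.34667… + 0.88 + 0.58667… + 0.38667… + 0.13333… + 0.09333… + 0.06 = 3.486667…
Σ x·lx·mx = 8.06…; T = 8.06…/3.486667… = 2.31166…
r ≈ ln(R0)/T = ln(3.486667…)/2.31166… = 0.54028… → 0.5403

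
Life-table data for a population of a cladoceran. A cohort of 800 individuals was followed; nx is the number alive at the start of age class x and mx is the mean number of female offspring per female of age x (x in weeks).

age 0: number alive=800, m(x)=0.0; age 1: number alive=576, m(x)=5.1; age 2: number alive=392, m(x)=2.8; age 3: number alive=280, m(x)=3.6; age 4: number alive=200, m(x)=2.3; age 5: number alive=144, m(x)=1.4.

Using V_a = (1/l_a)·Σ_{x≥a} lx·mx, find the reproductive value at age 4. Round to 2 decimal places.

3.31

lx = nx/n0 = nx/800: 1, 0.72, 0.49, 0.35, 0.25, 0.18
lx·mx for x ≥ 4: 0.575, 0.252 → sum = 0.827
V_4 = 0.827 / l_4 = 0.827 / 0.25 = 3.308 → 3.31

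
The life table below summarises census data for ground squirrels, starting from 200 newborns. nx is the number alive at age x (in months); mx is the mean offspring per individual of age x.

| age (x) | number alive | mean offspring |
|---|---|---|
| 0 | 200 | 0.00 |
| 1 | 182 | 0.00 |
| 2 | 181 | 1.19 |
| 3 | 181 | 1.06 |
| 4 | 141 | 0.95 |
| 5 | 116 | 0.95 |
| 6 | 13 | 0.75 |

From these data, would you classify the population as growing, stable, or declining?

growing

lx = nx/n0 = nx/200: 1, 0.91, 0.905, 0.905, 0.705, 0.58, 0.065
R0 = Σ lx·mx = 0 + 0 + 1.07695 + 0.9593 + 0.66975 + 0.551 + 0.04875 = 3.30575
R0 > 1, so the population is growing.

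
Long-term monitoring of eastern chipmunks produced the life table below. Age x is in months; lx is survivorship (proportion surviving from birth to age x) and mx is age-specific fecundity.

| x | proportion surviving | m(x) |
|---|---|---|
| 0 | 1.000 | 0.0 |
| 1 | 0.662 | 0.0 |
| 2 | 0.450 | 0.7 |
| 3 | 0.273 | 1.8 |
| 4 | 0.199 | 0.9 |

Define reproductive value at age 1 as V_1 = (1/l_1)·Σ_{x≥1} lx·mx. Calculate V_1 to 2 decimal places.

1.49

lx·mx for x ≥ 1: 0, 0.315, 0.4914, 0.1791 → sum = 0.9855
V_1 = 0.9855 / l_1 = 0.9855 / 0.662 = 1.488671… → 1.49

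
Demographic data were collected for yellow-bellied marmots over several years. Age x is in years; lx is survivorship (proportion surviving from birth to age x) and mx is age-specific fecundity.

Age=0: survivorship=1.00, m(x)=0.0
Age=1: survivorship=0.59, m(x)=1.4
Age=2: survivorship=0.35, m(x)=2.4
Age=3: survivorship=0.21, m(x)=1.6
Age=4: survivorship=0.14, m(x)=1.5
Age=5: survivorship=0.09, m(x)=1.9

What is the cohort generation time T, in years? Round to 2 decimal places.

lx·mx: 0, 0.826, 0.84, 0.336, 0.21, 0.171 → R0 = 2.383
x·lx·mx: 0, 0.826, 1.68, 1.008, 0.84, 0.855 → Σ = 5.209
T = 5.209 / 2.383 = 2.1859… → 2.19

2.19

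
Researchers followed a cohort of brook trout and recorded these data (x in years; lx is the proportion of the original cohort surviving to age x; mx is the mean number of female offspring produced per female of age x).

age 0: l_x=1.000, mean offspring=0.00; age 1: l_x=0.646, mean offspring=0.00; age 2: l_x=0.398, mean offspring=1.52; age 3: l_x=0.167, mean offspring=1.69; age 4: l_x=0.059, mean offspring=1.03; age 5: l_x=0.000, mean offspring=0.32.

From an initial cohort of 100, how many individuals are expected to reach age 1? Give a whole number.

Expected survivors = N0 · l_1 = 100 × 0.646 = 64.6 → 65

65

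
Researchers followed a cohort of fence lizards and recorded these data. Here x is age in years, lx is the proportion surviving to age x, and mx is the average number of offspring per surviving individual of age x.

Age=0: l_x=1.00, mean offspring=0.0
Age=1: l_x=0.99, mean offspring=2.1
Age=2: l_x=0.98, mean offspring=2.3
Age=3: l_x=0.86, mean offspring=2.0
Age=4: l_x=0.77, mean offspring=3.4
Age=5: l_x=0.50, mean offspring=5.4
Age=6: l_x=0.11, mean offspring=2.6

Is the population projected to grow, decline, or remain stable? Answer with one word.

growing

R0 = Σ lx·mx = 0 + 2.079 + 2.254 + 1.72 + 2.618 + 2.7 + 0.286 = 11.657
R0 > 1, so the population is growing.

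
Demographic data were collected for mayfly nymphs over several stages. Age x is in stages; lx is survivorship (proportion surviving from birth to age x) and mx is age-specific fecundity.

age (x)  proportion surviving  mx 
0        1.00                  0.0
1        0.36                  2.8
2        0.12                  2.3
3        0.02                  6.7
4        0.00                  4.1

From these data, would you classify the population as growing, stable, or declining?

R0 = Σ lx·mx = 0 + 1.008 + 0.276 + 0.134 + 0 = 1.418
R0 > 1, so the population is growing.

growing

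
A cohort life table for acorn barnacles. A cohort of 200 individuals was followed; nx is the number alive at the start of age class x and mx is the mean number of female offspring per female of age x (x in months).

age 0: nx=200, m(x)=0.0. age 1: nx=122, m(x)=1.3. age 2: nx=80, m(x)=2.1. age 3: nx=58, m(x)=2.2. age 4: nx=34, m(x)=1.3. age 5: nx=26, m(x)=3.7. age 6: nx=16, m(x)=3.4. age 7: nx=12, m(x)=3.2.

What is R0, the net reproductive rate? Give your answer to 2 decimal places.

3.44

lx = nx/n0 = nx/200: 1, 0.61, 0.4, 0.29, 0.17, 0.13, 0.08, 0.06
lx·mx by age: 0, 0.793, 0.84, 0.638, 0.221, 0.481, 0.272, 0.192
R0 = Σ lx·mx = 3.437 → 3.44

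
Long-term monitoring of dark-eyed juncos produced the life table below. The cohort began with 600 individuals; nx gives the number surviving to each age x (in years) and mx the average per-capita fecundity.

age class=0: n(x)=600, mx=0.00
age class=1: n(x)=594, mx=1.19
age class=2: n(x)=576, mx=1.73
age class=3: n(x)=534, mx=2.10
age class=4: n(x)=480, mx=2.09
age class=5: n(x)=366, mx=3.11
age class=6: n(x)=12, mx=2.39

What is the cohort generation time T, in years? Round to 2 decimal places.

3.19

lx = nx/n0 = nx/600: 1, 0.99, 0.96, 0.89, 0.8, 0.61, 0.02
lx·mx: 0, 1.1781, 1.6608, 1.869, 1.672, 1.8971, 0.0478 → R0 = 8.3248
x·lx·mx: 0, 1.1781, 3.3216, 5.607, 6.688, 9.4855, 0.2868 → Σ = 26.567
T = 26.567 / 8.3248 = 3.191308… → 3.19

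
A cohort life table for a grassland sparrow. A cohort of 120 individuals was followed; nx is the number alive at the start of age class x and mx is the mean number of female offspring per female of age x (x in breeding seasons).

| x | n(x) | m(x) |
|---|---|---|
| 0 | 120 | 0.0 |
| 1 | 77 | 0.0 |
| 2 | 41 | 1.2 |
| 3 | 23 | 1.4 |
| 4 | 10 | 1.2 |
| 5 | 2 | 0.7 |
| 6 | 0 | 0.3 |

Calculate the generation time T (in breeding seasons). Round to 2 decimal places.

2.64

lx = nx/n0 = nx/120: 1, 0.64167…, 0.34167…, 0.19167…, 0.08333…, 0.01667…, 0
lx·mx: 0, 0, 0.41…, 0.268333…, 0.1…, 0.011667…, 0 → R0 = 0.79…
x·lx·mx: 0, 0, 0.82…, 0.805…, 0.4…, 0.058333…, 0 → Σ = 2.083333…
T = 2.083333… / 0.79… = 2.637131… → 2.64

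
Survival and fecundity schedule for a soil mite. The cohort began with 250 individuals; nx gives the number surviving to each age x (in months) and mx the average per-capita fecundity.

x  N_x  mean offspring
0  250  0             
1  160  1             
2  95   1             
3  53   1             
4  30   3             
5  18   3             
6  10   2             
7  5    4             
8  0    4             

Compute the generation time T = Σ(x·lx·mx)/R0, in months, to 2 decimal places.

2.84

lx = nx/n0 = nx/250: 1, 0.64, 0.38, 0.212, 0.12, 0.072, 0.04, 0.02, 0
lx·mx: 0, 0.64, 0.38, 0.212, 0.36, 0.216, 0.08, 0.08, 0 → R0 = 1.968
x·lx·mx: 0, 0.64, 0.76, 0.636, 1.44, 1.08, 0.48, 0.56, 0 → Σ = 5.596
T = 5.596 / 1.968 = 2.843496… → 2.84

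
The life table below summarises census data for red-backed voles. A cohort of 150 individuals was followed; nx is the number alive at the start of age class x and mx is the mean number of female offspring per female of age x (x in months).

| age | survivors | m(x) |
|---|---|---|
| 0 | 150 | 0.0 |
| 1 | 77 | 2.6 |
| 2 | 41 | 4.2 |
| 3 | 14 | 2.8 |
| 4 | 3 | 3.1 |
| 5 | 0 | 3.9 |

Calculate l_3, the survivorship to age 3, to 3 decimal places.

l_3 = n_3/n_0 = 14/150 = 0.093333… → 0.093

0.093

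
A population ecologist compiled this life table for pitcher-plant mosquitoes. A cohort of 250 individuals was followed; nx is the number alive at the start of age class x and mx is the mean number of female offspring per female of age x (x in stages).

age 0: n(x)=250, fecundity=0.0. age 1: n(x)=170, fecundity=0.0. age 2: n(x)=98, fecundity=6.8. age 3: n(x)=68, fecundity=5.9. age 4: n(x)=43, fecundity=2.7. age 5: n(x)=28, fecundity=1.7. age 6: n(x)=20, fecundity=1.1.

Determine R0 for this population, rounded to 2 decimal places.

lx = nx/n0 = nx/250: 1, 0.68, 0.392, 0.272, 0.172, 0.112, 0.08
lx·mx by age: 0, 0, 2.6656, 1.6048, 0.4644, 0.1904, 0.088
R0 = Σ lx·mx = 5.0132 → 5.01

5.01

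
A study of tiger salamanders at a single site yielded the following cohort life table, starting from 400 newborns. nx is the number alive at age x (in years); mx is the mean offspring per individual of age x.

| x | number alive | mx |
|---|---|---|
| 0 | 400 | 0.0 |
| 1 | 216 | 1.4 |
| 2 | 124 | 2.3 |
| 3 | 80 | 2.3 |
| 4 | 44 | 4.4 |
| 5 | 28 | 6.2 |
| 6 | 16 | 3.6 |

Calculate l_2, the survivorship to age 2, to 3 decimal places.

l_2 = n_2/n_0 = 124/400 = 0.31 → 0.310

0.310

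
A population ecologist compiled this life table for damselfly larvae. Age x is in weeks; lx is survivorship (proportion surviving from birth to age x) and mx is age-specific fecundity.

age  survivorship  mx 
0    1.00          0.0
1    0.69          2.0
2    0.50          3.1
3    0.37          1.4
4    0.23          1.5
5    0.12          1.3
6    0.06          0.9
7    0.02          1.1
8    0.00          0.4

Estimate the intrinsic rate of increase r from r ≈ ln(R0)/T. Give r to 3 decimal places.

0.646

R0 = Σ lx·mx = 0 + 1.38 + 1.55 + 0.518 + 0.345 + 0.156 + 0.054 + 0.022 + 0 = 4.025
Σ x·lx·mx = 8.672; T = 8.672/4.025 = 2.15453…
r ≈ ln(R0)/T = ln(4.025)/2.15453… = 0.64632… → 0.646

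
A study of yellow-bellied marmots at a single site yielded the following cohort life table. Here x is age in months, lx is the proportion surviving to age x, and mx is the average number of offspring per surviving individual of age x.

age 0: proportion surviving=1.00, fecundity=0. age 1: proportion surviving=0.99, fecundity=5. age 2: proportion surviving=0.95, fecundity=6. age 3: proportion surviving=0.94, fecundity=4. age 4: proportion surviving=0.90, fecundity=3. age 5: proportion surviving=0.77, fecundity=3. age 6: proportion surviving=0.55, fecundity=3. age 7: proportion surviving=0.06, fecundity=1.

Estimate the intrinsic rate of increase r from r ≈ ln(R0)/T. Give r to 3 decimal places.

1.069

R0 = Σ lx·mx = 0 + 4.95 + 5.7 + 3.76 + 2.7 + 2.31 + 1.65 + 0.06 = 21.13
Σ x·lx·mx = 60.3; T = 60.3/21.13 = 2.85376…
r ≈ ln(R0)/T = ln(21.13)/2.85376… = 1.06901… → 1.069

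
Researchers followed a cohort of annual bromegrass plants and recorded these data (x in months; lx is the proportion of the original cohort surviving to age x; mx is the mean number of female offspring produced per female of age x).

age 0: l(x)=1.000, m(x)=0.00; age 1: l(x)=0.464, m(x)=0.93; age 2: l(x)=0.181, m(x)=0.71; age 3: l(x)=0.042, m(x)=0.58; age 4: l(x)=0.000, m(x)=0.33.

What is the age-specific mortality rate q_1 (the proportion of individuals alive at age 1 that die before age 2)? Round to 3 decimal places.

q_1 = (l_1 − l_2) / l_1 = (0.464 − 0.181) / 0.464
     = 0.283 / 0.464 = 0.609914… → 0.610

0.610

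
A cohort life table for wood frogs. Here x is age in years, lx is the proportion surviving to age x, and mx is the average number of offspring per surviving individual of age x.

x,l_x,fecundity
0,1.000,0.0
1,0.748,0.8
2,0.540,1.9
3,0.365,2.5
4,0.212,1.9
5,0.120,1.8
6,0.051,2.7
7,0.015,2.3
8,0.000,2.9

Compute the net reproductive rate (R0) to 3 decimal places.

lx·mx by age: 0, 0.5984, 1.026, 0.9125, 0.4028, 0.216, 0.1377, 0.0345, 0
R0 = Σ lx·mx = 3.3279 → 3.328

3.328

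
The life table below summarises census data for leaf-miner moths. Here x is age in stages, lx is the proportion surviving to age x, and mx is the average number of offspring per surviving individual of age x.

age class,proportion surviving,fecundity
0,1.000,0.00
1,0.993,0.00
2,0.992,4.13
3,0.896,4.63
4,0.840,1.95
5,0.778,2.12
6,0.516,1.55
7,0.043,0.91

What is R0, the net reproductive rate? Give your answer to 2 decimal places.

12.37

lx·mx by age: 0, 0, 4.09696, 4.14848, 1.638, 1.64936, 0.7998, 0.03913
R0 = Σ lx·mx = 12.37173 → 12.37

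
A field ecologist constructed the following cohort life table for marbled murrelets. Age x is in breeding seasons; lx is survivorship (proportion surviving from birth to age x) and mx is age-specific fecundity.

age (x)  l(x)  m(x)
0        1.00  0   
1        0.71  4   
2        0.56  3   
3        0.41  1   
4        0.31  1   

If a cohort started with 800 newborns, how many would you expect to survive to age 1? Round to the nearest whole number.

568

Expected survivors = N0 · l_1 = 800 × 0.71 = 568 → 568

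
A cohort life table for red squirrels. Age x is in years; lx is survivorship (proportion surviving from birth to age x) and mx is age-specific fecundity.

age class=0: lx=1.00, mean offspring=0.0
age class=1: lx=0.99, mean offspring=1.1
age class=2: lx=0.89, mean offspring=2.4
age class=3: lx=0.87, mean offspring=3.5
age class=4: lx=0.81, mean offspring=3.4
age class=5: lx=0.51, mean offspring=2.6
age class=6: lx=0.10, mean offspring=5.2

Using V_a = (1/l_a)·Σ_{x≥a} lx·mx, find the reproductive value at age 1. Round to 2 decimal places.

lx·mx for x ≥ 1: 1.089, 2.136, 3.045, 2.754, 1.326, 0.52 → sum = 10.87
V_1 = 10.87 / l_1 = 10.87 / 0.99 = 10.979798… → 10.98

10.98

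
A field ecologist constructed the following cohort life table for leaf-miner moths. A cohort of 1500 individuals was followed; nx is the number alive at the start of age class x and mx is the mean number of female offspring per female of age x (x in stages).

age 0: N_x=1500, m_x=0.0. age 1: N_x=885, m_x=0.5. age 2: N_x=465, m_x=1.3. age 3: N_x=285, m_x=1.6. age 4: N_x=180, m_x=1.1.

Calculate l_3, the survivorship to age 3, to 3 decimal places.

0.190

l_3 = n_3/n_0 = 285/1500 = 0.19 → 0.190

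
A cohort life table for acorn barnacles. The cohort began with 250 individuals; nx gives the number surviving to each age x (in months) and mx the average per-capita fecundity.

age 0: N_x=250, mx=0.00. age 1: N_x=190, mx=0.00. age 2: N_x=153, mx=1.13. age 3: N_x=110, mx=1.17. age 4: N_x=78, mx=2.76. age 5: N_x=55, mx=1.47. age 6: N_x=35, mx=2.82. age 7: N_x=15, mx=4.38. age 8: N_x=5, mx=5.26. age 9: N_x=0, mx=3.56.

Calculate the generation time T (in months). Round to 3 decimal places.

4.135

lx = nx/n0 = nx/250: 1, 0.76, 0.612, 0.44, 0.312, 0.22, 0.14, 0.06, 0.02, 0
lx·mx: 0, 0, 0.69156, 0.5148, 0.86112, 0.3234, 0.3948, 0.2628, 0.1052, 0 → R0 = 3.15368
x·lx·mx: 0, 0, 1.38312, 1.5444, 3.44448, 1.617, 2.3688, 1.8396, 0.8416, 0 → Σ = 13.039
T = 13.039 / 3.15368 = 4.134535… → 4.135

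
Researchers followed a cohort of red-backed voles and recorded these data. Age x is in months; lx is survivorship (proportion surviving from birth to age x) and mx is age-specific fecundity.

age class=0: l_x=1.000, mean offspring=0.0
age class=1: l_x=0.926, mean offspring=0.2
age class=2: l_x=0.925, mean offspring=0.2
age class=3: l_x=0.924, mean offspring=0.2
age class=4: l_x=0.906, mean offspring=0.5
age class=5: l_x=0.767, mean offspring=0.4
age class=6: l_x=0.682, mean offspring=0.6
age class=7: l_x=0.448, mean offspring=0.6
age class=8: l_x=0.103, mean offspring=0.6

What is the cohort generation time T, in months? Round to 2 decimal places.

lx·mx: 0, 0.1852, 0.185, 0.1848, 0.453, 0.3068, 0.4092, 0.2688, 0.0618 → R0 = 2.0546
x·lx·mx: 0, 0.1852, 0.37, 0.5544, 1.812, 1.534, 2.4552, 1.8816, 0.4944 → Σ = 9.2868
T = 9.2868 / 2.0546 = 4.520004… → 4.52

4.52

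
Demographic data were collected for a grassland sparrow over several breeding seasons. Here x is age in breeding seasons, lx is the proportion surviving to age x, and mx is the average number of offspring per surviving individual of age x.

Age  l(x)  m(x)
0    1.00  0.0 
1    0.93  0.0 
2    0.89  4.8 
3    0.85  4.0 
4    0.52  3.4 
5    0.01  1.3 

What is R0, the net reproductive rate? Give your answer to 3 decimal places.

9.453

lx·mx by age: 0, 0, 4.272, 3.4, 1.768, 0.013
R0 = Σ lx·mx = 9.453 → 9.453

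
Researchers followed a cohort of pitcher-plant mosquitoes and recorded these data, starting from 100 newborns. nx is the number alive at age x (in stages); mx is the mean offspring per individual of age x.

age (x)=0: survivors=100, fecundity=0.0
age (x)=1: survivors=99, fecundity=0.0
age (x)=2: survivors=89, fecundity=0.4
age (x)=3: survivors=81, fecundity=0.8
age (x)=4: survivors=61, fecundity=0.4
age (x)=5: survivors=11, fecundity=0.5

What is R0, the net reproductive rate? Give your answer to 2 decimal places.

lx = nx/n0 = nx/100: 1, 0.99, 0.89, 0.81, 0.61, 0.11
lx·mx by age: 0, 0, 0.356, 0.648, 0.244, 0.055
R0 = Σ lx·mx = 1.303 → 1.30

1.30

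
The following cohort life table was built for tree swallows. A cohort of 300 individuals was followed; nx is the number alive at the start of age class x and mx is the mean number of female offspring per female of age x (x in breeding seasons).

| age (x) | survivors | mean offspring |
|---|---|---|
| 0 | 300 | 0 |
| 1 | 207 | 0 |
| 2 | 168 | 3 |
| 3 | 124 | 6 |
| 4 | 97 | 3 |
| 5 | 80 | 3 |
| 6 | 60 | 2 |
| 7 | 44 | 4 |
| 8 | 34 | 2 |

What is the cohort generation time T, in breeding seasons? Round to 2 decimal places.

lx = nx/n0 = nx/300: 1, 0.69, 0.56, 0.41333…, 0.32333…, 0.26667…, 0.2, 0.14667…, 0.11333…
lx·mx: 0, 0, 1.68, 2.48…, 0.97…, 0.8…, 0.4, 0.586667…, 0.226667… → R0 = 7.143333…
x·lx·mx: 0, 0, 3.36, 7.44…, 3.88…, 4…, 2.4, 4.106667…, 1.813333… → Σ = 27…
T = 27… / 7.143333… = 3.779748… → 3.78

3.78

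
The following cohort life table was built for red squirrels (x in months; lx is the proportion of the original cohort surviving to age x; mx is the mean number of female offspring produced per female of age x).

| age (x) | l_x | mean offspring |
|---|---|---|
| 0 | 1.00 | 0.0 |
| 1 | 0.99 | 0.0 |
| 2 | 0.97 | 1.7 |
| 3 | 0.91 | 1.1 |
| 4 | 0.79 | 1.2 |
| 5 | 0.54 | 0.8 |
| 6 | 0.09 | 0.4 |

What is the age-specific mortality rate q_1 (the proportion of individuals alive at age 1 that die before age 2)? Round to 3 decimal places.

0.020

q_1 = (l_1 − l_2) / l_1 = (0.99 − 0.97) / 0.99
     = 0.02 / 0.99 = 0.020202… → 0.020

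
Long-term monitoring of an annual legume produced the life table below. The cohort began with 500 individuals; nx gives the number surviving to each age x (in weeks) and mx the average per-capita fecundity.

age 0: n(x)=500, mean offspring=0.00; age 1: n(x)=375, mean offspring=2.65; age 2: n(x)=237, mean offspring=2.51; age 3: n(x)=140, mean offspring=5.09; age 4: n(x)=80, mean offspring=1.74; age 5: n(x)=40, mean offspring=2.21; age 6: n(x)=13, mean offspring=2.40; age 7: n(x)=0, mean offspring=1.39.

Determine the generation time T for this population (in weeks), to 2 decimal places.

lx = nx/n0 = nx/500: 1, 0.75, 0.474, 0.28, 0.16, 0.08, 0.026, 0
lx·mx: 0, 1.9875, 1.18974, 1.4252, 0.2784, 0.1768, 0.0624, 0 → R0 = 5.12004
x·lx·mx: 0, 1.9875, 2.37948, 4.2756, 1.1136, 0.884, 0.3744, 0 → Σ = 11.01458
T = 11.01458 / 5.12004 = 2.151268… → 2.15

2.15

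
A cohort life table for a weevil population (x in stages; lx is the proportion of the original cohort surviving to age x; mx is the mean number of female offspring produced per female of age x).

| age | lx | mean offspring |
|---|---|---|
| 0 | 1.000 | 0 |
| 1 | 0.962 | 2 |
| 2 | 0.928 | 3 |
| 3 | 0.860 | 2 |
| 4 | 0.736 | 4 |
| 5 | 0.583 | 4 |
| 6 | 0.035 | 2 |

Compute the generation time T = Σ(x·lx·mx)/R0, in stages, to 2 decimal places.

lx·mx: 0, 1.924, 2.784, 1.72, 2.944, 2.332, 0.07 → R0 = 11.774
x·lx·mx: 0, 1.924, 5.568, 5.16, 11.776, 11.66, 0.42 → Σ = 36.508
T = 36.508 / 11.774 = 3.10073… → 3.10

3.10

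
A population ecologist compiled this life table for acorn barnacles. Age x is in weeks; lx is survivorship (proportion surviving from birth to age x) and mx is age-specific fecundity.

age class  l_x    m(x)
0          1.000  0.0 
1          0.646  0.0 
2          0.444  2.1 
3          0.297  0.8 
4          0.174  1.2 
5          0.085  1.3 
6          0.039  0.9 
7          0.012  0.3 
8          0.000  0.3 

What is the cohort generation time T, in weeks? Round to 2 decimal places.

lx·mx: 0, 0, 0.9324, 0.2376, 0.2088, 0.1105, 0.0351, 0.0036, 0 → R0 = 1.528
x·lx·mx: 0, 0, 1.8648, 0.7128, 0.8352, 0.5525, 0.2106, 0.0252, 0 → Σ = 4.2011
T = 4.2011 / 1.528 = 2.749411… → 2.75

2.75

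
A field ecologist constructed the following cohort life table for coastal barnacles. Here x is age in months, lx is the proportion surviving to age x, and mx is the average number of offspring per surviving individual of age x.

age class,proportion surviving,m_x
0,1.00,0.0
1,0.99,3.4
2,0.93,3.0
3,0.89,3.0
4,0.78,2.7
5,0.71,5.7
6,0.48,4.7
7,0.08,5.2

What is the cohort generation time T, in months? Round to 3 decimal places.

lx·mx: 0, 3.366, 2.79, 2.67, 2.106, 4.047, 2.256, 0.416 → R0 = 17.651
x·lx·mx: 0, 3.366, 5.58, 8.01, 8.424, 20.235, 13.536, 2.912 → Σ = 62.063
T = 62.063 / 17.651 = 3.516118… → 3.516

3.516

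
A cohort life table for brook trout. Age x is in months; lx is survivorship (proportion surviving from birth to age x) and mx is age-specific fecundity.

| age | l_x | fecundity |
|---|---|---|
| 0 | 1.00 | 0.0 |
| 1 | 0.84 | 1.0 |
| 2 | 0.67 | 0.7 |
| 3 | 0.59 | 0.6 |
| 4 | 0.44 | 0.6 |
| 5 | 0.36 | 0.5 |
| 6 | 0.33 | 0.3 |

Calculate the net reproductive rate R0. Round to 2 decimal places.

2.21

lx·mx by age: 0, 0.84, 0.469, 0.354, 0.264, 0.18, 0.099
R0 = Σ lx·mx = 2.206 → 2.21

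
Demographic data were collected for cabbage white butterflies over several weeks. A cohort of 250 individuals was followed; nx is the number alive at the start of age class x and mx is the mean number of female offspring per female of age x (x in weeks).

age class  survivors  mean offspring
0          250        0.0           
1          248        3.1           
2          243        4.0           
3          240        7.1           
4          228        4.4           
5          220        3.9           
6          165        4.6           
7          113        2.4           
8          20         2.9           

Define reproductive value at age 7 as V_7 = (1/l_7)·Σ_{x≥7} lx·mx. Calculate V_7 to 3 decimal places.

2.913

lx = nx/n0 = nx/250: 1, 0.992, 0.972, 0.96, 0.912, 0.88, 0.66, 0.452, 0.08
lx·mx for x ≥ 7: 1.0848, 0.232 → sum = 1.3168
V_7 = 1.3168 / l_7 = 1.3168 / 0.452 = 2.913274… → 2.913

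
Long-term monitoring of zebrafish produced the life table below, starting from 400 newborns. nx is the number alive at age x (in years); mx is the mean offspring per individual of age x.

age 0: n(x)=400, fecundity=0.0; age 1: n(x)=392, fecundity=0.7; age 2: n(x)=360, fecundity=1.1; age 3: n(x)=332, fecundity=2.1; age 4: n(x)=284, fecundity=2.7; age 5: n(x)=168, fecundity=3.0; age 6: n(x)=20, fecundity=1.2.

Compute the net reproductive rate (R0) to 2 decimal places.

6.66

lx = nx/n0 = nx/400: 1, 0.98, 0.9, 0.83, 0.71, 0.42, 0.05
lx·mx by age: 0, 0.686, 0.99, 1.743, 1.917, 1.26, 0.06
R0 = Σ lx·mx = 6.656 → 6.66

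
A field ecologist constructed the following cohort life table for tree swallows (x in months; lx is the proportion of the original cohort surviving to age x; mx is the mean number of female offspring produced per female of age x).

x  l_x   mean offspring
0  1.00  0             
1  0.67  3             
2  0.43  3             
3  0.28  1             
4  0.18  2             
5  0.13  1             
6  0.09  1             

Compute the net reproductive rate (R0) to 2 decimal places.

lx·mx by age: 0, 2.01, 1.29, 0.28, 0.36, 0.13, 0.09
R0 = Σ lx·mx = 4.16 → 4.16

4.16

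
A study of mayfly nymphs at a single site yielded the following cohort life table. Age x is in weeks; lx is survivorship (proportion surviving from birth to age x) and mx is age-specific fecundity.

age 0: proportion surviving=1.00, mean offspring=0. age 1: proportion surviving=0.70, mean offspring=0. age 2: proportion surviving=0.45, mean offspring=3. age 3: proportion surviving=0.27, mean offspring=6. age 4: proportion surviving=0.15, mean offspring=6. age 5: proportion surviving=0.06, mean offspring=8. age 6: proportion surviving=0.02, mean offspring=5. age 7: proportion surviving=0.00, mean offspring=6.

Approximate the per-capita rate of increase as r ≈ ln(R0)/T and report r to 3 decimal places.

0.469

R0 = Σ lx·mx = 0 + 0 + 1.35 + 1.62 + 0.9 + 0.48 + 0.1 + 0 = 4.45
Σ x·lx·mx = 14.16; T = 14.16/4.45 = 3.18202…
r ≈ ln(R0)/T = ln(4.45)/3.18202… = 0.46917… → 0.469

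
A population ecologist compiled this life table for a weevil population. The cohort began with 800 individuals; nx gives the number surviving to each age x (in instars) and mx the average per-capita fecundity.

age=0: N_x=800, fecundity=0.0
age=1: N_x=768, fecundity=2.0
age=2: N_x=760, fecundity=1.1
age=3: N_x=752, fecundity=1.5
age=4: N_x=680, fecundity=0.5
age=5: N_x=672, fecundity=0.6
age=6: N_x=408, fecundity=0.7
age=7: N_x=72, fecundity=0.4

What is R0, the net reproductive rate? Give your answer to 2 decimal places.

5.70

lx = nx/n0 = nx/800: 1, 0.96, 0.95, 0.94, 0.85, 0.84, 0.51, 0.09
lx·mx by age: 0, 1.92, 1.045, 1.41, 0.425, 0.504, 0.357, 0.036
R0 = Σ lx·mx = 5.697 → 5.70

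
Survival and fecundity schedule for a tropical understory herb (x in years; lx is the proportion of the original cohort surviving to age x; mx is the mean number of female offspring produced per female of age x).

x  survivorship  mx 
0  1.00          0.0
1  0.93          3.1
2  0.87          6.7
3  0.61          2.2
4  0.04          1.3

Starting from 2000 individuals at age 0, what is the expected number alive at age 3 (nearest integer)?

1220

Expected survivors = N0 · l_3 = 2000 × 0.61 = 1220 → 1220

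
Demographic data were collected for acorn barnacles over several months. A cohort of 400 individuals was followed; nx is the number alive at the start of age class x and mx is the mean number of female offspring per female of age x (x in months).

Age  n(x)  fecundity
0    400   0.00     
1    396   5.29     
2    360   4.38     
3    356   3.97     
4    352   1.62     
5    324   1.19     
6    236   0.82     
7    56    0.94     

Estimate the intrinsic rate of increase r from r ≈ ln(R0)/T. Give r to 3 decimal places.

1.137

lx = nx/n0 = nx/400: 1, 0.99, 0.9, 0.89, 0.88, 0.81, 0.59, 0.14
R0 = Σ lx·mx = 0 + 5.2371 + 3.942 + 3.5333 + 1.4256 + 0.9639 + 0.4838 + 0.1316 = 15.7173
Σ x·lx·mx = 38.0669; T = 38.0669/15.7173 = 2.42197…
r ≈ ln(R0)/T = ln(15.7173)/2.42197… = 1.1374… → 1.137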